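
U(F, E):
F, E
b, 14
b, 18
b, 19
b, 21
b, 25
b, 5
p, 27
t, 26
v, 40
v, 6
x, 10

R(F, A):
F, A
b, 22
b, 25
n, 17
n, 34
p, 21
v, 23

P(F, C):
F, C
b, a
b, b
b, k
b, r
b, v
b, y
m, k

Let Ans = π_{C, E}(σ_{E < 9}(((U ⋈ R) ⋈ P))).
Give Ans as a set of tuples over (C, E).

{(a, 5), (b, 5), (k, 5), (r, 5), (v, 5), (y, 5)}

U ⋈ R (natural join on F): {(b, 14, 22), (b, 14, 25), (b, 18, 22), (b, 18, 25), (b, 19, 22), (b, 19, 25), (b, 21, 22), (b, 21, 25), (b, 25, 22), (b, 25, 25), (b, 5, 22), (b, 5, 25), (p, 27, 21), (v, 40, 23), (v, 6, 23)}
(U ⋈ R) ⋈ P (natural join on F): {(b, 14, 22, a), (b, 14, 22, b), (b, 14, 22, k), (b, 14, 22, r), (b, 14, 22, v), (b, 14, 22, y), (b, 14, 25, a), (b, 14, 25, b), (b, 14, 25, k), (b, 14, 25, r), (b, 14, 25, v), (b, 14, 25, y), (b, 18, 22, a), (b, 18, 22, b), (b, 18, 22, k), (b, 18, 22, r), (b, 18, 22, v), (b, 18, 22, y), (b, 18, 25, a), (b, 18, 25, b), (b, 18, 25, k), (b, 18, 25, r), (b, 18, 25, v), (b, 18, 25, y), (b, 19, 22, a), (b, 19, 22, b), (b, 19, 22, k), (b, 19, 22, r), (b, 19, 22, v), (b, 19, 22, y), (b, 19, 25, a), (b, 19, 25, b), (b, 19, 25, k), (b, 19, 25, r), (b, 19, 25, v), (b, 19, 25, y), (b, 21, 22, a), (b, 21, 22, b), (b, 21, 22, k), (b, 21, 22, r), (b, 21, 22, v), (b, 21, 22, y), (b, 21, 25, a), (b, 21, 25, b), (b, 21, 25, k), (b, 21, 25, r), (b, 21, 25, v), (b, 21, 25, y), (b, 25, 22, a), (b, 25, 22, b), (b, 25, 22, k), (b, 25, 22, r), (b, 25, 22, v), (b, 25, 22, y), (b, 25, 25, a), (b, 25, 25, b), (b, 25, 25, k), (b, 25, 25, r), (b, 25, 25, v), (b, 25, 25, y), (b, 5, 22, a), (b, 5, 22, b), (b, 5, 22, k), (b, 5, 22, r), (b, 5, 22, v), (b, 5, 22, y), (b, 5, 25, a), (b, 5, 25, b), (b, 5, 25, k), (b, 5, 25, r), (b, 5, 25, v), (b, 5, 25, y)}
Filtering on E < 9 leaves {(b, 5, 22, a), (b, 5, 22, b), (b, 5, 22, k), (b, 5, 22, r), (b, 5, 22, v), (b, 5, 22, y), (b, 5, 25, a), (b, 5, 25, b), (b, 5, 25, k), (b, 5, 25, r), (b, 5, 25, v), (b, 5, 25, y)}.
Projecting to C, E (6 duplicate(s) eliminated): {(a, 5), (b, 5), (k, 5), (r, 5), (v, 5), (y, 5)}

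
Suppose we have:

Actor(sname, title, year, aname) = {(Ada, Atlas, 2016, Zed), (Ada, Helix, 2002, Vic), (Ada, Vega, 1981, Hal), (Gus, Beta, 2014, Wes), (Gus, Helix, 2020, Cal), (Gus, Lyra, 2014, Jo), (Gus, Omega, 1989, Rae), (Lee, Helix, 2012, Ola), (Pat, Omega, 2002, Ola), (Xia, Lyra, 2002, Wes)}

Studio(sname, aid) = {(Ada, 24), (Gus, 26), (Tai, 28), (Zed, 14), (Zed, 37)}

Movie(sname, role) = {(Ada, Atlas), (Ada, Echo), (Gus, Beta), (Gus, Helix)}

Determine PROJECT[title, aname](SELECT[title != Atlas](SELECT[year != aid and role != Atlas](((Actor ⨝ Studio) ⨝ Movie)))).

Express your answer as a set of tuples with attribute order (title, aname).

Natural join on sname: {(Ada, Atlas, 2016, Zed, 24), (Ada, Helix, 2002, Vic, 24), (Ada, Vega, 1981, Hal, 24), (Gus, Beta, 2014, Wes, 26), (Gus, Helix, 2020, Cal, 26), (Gus, Lyra, 2014, Jo, 26), (Gus, Omega, 1989, Rae, 26)}
Natural join on sname: {(Ada, Atlas, 2016, Zed, 24, Atlas), (Ada, Atlas, 2016, Zed, 24, Echo), (Ada, Helix, 2002, Vic, 24, Atlas), (Ada, Helix, 2002, Vic, 24, Echo), (Ada, Vega, 1981, Hal, 24, Atlas), (Ada, Vega, 1981, Hal, 24, Echo), (Gus, Beta, 2014, Wes, 26, Beta), (Gus, Beta, 2014, Wes, 26, Helix), (Gus, Helix, 2020, Cal, 26, Beta), (Gus, Helix, 2020, Cal, 26, Helix), (Gus, Lyra, 2014, Jo, 26, Beta), (Gus, Lyra, 2014, Jo, 26, Helix), (Gus, Omega, 1989, Rae, 26, Beta), (Gus, Omega, 1989, Rae, 26, Helix)}
Apply σ_{year != aid and role != Atlas}; surviving tuples: {(Ada, Atlas, 2016, Zed, 24, Echo), (Ada, Helix, 2002, Vic, 24, Echo), (Ada, Vega, 1981, Hal, 24, Echo), (Gus, Beta, 2014, Wes, 26, Beta), (Gus, Beta, 2014, Wes, 26, Helix), (Gus, Helix, 2020, Cal, 26, Beta), (Gus, Helix, 2020, Cal, 26, Helix), (Gus, Lyra, 2014, Jo, 26, Beta), (Gus, Lyra, 2014, Jo, 26, Helix), (Gus, Omega, 1989, Rae, 26, Beta), (Gus, Omega, 1989, Rae, 26, Helix)}
Apply σ_{title != Atlas}; surviving tuples: {(Ada, Helix, 2002, Vic, 24, Echo), (Ada, Vega, 1981, Hal, 24, Echo), (Gus, Beta, 2014, Wes, 26, Beta), (Gus, Beta, 2014, Wes, 26, Helix), (Gus, Helix, 2020, Cal, 26, Beta), (Gus, Helix, 2020, Cal, 26, Helix), (Gus, Lyra, 2014, Jo, 26, Beta), (Gus, Lyra, 2014, Jo, 26, Helix), (Gus, Omega, 1989, Rae, 26, Beta), (Gus, Omega, 1989, Rae, 26, Helix)}
Keep only column(s) title, aname (4 duplicate(s) eliminated): {(Beta, Wes), (Helix, Cal), (Helix, Vic), (Lyra, Jo), (Omega, Rae), (Vega, Hal)}

{(Beta, Wes), (Helix, Cal), (Helix, Vic), (Lyra, Jo), (Omega, Rae), (Vega, Hal)}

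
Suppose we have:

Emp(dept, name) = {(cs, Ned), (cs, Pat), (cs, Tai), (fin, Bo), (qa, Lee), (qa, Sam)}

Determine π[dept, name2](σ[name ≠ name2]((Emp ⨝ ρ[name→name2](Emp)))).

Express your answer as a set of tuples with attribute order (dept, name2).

{(cs, Ned), (cs, Pat), (cs, Tai), (qa, Lee), (qa, Sam)}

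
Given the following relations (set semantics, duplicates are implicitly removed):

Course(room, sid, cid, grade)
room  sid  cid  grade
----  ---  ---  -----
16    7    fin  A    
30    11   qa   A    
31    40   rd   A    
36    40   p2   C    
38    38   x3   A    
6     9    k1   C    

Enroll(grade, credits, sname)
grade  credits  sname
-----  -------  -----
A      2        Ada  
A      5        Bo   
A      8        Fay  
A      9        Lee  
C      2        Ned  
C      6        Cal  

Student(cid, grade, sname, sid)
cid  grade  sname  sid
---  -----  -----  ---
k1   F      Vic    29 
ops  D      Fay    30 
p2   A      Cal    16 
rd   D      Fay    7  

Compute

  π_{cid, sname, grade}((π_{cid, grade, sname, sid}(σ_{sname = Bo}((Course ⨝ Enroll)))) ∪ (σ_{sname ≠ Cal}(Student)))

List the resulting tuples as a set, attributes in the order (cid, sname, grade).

Joining Course and Enroll on grade yields {(16, 7, fin, A, 2, Ada), (16, 7, fin, A, 5, Bo), (16, 7, fin, A, 8, Fay), (16, 7, fin, A, 9, Lee), (30, 11, qa, A, 2, Ada), (30, 11, qa, A, 5, Bo), (30, 11, qa, A, 8, Fay), (30, 11, qa, A, 9, Lee), (31, 40, rd, A, 2, Ada), (31, 40, rd, A, 5, Bo), (31, 40, rd, A, 8, Fay), (31, 40, rd, A, 9, Lee), (36, 40, p2, C, 2, Ned), (36, 40, p2, C, 6, Cal), (38, 38, x3, A, 2, Ada), (38, 38, x3, A, 5, Bo), (38, 38, x3, A, 8, Fay), (38, 38, x3, A, 9, Lee), (6, 9, k1, C, 2, Ned), (6, 9, k1, C, 6, Cal)}.
Selection sname = Bo: {(16, 7, fin, A, 5, Bo), (30, 11, qa, A, 5, Bo), (31, 40, rd, A, 5, Bo), (38, 38, x3, A, 5, Bo)}
π_{cid, grade, sname, sid} gives {(fin, A, Bo, 7), (qa, A, Bo, 11), (rd, A, Bo, 40), (x3, A, Bo, 38)}.
Selection sname ≠ Cal: {(k1, F, Vic, 29), (ops, D, Fay, 30), (rd, D, Fay, 7)}
Union: {(fin, A, Bo, 7), (qa, A, Bo, 11), (rd, A, Bo, 40), (x3, A, Bo, 38)} with {(k1, F, Vic, 29), (ops, D, Fay, 30), (rd, D, Fay, 7)} → {(fin, A, Bo, 7), (k1, F, Vic, 29), (ops, D, Fay, 30), (qa, A, Bo, 11), (rd, A, Bo, 40), (rd, D, Fay, 7), (x3, A, Bo, 38)}
π_{cid, sname, grade} gives {(fin, Bo, A), (k1, Vic, F), (ops, Fay, D), (qa, Bo, A), (rd, Bo, A), (rd, Fay, D), (x3, Bo, A)}.

{(fin, Bo, A), (k1, Vic, F), (ops, Fay, D), (qa, Bo, A), (rd, Bo, A), (rd, Fay, D), (x3, Bo, A)}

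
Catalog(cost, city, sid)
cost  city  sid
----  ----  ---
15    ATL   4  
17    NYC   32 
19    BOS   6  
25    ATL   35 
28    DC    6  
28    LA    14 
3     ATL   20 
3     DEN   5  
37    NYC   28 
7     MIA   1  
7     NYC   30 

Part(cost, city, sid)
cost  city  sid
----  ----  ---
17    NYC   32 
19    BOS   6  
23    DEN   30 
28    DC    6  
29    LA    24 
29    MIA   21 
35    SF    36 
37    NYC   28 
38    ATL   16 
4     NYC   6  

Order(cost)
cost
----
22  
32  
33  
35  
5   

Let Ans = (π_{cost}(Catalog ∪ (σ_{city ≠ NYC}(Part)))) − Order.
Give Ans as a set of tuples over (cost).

{15, 17, 19, 23, 25, 28, 29, 3, 37, 38, 7}

σ[city ≠ NYC]: keep tuples satisfying city ≠ NYC → {(19, BOS, 6), (23, DEN, 30), (28, DC, 6), (29, LA, 24), (29, MIA, 21), (35, SF, 36), (38, ATL, 16)}
Set union of the two operands is {(15, ATL, 4), (17, NYC, 32), (19, BOS, 6), (23, DEN, 30), (25, ATL, 35), (28, DC, 6), (28, LA, 14), (29, LA, 24), (29, MIA, 21), (3, ATL, 20), (3, DEN, 5), (35, SF, 36), (37, NYC, 28), (38, ATL, 16), (7, MIA, 1), (7, NYC, 30)}.
Projecting to cost (4 duplicate(s) eliminated): {15, 17, 19, 23, 25, 28, 29, 3, 35, 37, 38, 7}
Set difference of the two operands is {15, 17, 19, 23, 25, 28, 29, 3, 37, 38, 7}.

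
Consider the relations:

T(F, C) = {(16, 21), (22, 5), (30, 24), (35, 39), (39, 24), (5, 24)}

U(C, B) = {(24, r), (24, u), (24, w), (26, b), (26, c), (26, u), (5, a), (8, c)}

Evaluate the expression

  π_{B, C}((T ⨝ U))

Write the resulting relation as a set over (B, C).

{(a, 5), (r, 24), (u, 24), (w, 24)}

T ⋈ U (natural join on C): {(22, 5, a), (30, 24, r), (30, 24, u), (30, 24, w), (39, 24, r), (39, 24, u), (39, 24, w), (5, 24, r), (5, 24, u), (5, 24, w)}
Projecting to B, C (6 duplicate(s) eliminated): {(a, 5), (r, 24), (u, 24), (w, 24)}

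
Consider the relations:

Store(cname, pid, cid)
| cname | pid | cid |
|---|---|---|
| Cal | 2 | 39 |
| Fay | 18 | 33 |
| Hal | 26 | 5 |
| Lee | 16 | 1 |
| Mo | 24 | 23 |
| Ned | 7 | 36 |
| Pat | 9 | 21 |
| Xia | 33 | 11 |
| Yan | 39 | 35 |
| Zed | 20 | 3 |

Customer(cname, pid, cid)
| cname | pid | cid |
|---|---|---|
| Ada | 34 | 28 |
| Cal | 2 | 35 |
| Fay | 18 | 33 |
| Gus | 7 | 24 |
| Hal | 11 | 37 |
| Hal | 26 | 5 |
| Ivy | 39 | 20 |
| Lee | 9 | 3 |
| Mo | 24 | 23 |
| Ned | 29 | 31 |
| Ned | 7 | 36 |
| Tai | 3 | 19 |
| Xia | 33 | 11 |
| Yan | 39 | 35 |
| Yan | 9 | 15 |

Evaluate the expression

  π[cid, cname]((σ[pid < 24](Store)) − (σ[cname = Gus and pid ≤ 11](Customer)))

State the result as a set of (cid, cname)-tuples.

Filtering on pid < 24 leaves {(Cal, 2, 39), (Fay, 18, 33), (Lee, 16, 1), (Ned, 7, 36), (Pat, 9, 21), (Zed, 20, 3)}.
Filtering on cname = Gus and pid ≤ 11 leaves {(Gus, 7, 24)}.
Difference: {(Cal, 2, 39), (Fay, 18, 33), (Lee, 16, 1), (Ned, 7, 36), (Pat, 9, 21), (Zed, 20, 3)} with {(Gus, 7, 24)} → {(Cal, 2, 39), (Fay, 18, 33), (Lee, 16, 1), (Ned, 7, 36), (Pat, 9, 21), (Zed, 20, 3)}
π[cid, cname]: project onto (cid, cname) → {(1, Lee), (21, Pat), (3, Zed), (33, Fay), (36, Ned), (39, Cal)}

{(1, Lee), (21, Pat), (3, Zed), (33, Fay), (36, Ned), (39, Cal)}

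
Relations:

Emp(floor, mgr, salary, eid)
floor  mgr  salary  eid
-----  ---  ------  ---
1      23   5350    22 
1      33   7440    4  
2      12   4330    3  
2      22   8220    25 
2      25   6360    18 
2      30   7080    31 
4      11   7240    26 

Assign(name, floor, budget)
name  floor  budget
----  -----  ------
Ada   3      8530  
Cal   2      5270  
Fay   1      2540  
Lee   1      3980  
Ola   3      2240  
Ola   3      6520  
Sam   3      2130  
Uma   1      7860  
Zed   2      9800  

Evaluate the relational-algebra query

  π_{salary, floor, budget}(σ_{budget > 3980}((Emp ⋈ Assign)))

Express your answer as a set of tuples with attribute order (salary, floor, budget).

{(4330, 2, 5270), (4330, 2, 9800), (5350, 1, 7860), (6360, 2, 5270), (6360, 2, 9800), (7080, 2, 5270), (7080, 2, 9800), (7440, 1, 7860), (8220, 2, 5270), (8220, 2, 9800)}

Emp ⋈ Assign (natural join on floor): {(1, 23, 5350, 22, Fay, 2540), (1, 23, 5350, 22, Lee, 3980), (1, 23, 5350, 22, Uma, 7860), (1, 33, 7440, 4, Fay, 2540), (1, 33, 7440, 4, Lee, 3980), (1, 33, 7440, 4, Uma, 7860), (2, 12, 4330, 3, Cal, 5270), (2, 12, 4330, 3, Zed, 9800), (2, 22, 8220, 25, Cal, 5270), (2, 22, 8220, 25, Zed, 9800), (2, 25, 6360, 18, Cal, 5270), (2, 25, 6360, 18, Zed, 9800), (2, 30, 7080, 31, Cal, 5270), (2, 30, 7080, 31, Zed, 9800)}
Filtering on budget > 3980 leaves {(1, 23, 5350, 22, Uma, 7860), (1, 33, 7440, 4, Uma, 7860), (2, 12, 4330, 3, Cal, 5270), (2, 12, 4330, 3, Zed, 9800), (2, 22, 8220, 25, Cal, 5270), (2, 22, 8220, 25, Zed, 9800), (2, 25, 6360, 18, Cal, 5270), (2, 25, 6360, 18, Zed, 9800), (2, 30, 7080, 31, Cal, 5270), (2, 30, 7080, 31, Zed, 9800)}.
Keep only column(s) salary, floor, budget: {(4330, 2, 5270), (4330, 2, 9800), (5350, 1, 7860), (6360, 2, 5270), (6360, 2, 9800), (7080, 2, 5270), (7080, 2, 9800), (7440, 1, 7860), (8220, 2, 5270), (8220, 2, 9800)}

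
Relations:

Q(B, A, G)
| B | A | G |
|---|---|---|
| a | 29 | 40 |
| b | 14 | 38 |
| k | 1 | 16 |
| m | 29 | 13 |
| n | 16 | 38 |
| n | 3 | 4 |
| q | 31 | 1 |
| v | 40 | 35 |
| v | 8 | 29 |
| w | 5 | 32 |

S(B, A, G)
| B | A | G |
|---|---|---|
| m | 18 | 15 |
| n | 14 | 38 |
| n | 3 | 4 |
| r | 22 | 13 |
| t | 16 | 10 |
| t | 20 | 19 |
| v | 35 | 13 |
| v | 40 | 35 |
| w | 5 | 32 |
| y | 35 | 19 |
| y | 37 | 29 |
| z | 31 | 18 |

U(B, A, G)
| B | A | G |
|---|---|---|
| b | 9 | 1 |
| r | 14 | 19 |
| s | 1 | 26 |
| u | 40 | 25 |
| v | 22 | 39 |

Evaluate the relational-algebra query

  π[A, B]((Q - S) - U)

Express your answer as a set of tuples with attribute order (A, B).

Set difference of the two operands is {(a, 29, 40), (b, 14, 38), (k, 1, 16), (m, 29, 13), (n, 16, 38), (q, 31, 1), (v, 8, 29)}.
Set difference of the two operands is {(a, 29, 40), (b, 14, 38), (k, 1, 16), (m, 29, 13), (n, 16, 38), (q, 31, 1), (v, 8, 29)}.
π_{A, B} gives {(1, k), (14, b), (16, n), (29, a), (29, m), (31, q), (8, v)}.

{(1, k), (14, b), (16, n), (29, a), (29, m), (31, q), (8, v)}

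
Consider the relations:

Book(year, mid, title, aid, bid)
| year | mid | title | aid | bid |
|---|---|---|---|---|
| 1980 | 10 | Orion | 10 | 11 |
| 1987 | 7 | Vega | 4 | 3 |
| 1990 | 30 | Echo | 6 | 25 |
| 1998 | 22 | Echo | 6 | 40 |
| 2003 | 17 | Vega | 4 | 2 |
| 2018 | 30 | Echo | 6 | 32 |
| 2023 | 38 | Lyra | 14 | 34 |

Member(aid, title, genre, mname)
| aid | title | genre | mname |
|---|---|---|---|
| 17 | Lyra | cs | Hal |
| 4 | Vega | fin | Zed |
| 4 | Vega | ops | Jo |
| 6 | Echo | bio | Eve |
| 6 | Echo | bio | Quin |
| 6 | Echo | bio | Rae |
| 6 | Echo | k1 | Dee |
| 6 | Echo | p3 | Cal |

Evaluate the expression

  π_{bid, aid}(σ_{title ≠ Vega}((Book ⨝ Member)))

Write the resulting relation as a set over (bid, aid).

Natural join on title, aid: {(1987, 7, Vega, 4, 3, fin, Zed), (1987, 7, Vega, 4, 3, ops, Jo), (1990, 30, Echo, 6, 25, bio, Eve), (1990, 30, Echo, 6, 25, bio, Quin), (1990, 30, Echo, 6, 25, bio, Rae), (1990, 30, Echo, 6, 25, k1, Dee), (1990, 30, Echo, 6, 25, p3, Cal), (1998, 22, Echo, 6, 40, bio, Eve), (1998, 22, Echo, 6, 40, bio, Quin), (1998, 22, Echo, 6, 40, bio, Rae), (1998, 22, Echo, 6, 40, k1, Dee), (1998, 22, Echo, 6, 40, p3, Cal), (2003, 17, Vega, 4, 2, fin, Zed), (2003, 17, Vega, 4, 2, ops, Jo), (2018, 30, Echo, 6, 32, bio, Eve), (2018, 30, Echo, 6, 32, bio, Quin), (2018, 30, Echo, 6, 32, bio, Rae), (2018, 30, Echo, 6, 32, k1, Dee), (2018, 30, Echo, 6, 32, p3, Cal)}
Filtering on title ≠ Vega leaves {(1990, 30, Echo, 6, 25, bio, Eve), (1990, 30, Echo, 6, 25, bio, Quin), (1990, 30, Echo, 6, 25, bio, Rae), (1990, 30, Echo, 6, 25, k1, Dee), (1990, 30, Echo, 6, 25, p3, Cal), (1998, 22, Echo, 6, 40, bio, Eve), (1998, 22, Echo, 6, 40, bio, Quin), (1998, 22, Echo, 6, 40, bio, Rae), (1998, 22, Echo, 6, 40, k1, Dee), (1998, 22, Echo, 6, 40, p3, Cal), (2018, 30, Echo, 6, 32, bio, Eve), (2018, 30, Echo, 6, 32, bio, Quin), (2018, 30, Echo, 6, 32, bio, Rae), (2018, 30, Echo, 6, 32, k1, Dee), (2018, 30, Echo, 6, 32, p3, Cal)}.
π[bid, aid]: project onto (bid, aid) (12 duplicate(s) eliminated) → {(25, 6), (32, 6), (40, 6)}

{(25, 6), (32, 6), (40, 6)}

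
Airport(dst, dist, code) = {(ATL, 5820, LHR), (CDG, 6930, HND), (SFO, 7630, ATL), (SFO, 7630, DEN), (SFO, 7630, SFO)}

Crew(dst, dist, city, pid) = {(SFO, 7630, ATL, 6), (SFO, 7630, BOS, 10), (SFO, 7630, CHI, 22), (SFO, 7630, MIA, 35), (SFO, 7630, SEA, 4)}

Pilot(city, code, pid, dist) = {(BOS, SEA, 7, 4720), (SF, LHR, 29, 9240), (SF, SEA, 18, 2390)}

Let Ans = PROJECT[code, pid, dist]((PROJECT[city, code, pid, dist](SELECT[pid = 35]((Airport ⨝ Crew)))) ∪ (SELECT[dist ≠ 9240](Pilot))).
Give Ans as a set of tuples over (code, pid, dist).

{(ATL, 35, 7630), (DEN, 35, 7630), (SEA, 18, 2390), (SEA, 7, 4720), (SFO, 35, 7630)}

Natural join on dst, dist: {(SFO, 7630, ATL, ATL, 6), (SFO, 7630, ATL, BOS, 10), (SFO, 7630, ATL, CHI, 22), (SFO, 7630, ATL, MIA, 35), (SFO, 7630, ATL, SEA, 4), (SFO, 7630, DEN, ATL, 6), (SFO, 7630, DEN, BOS, 10), (SFO, 7630, DEN, CHI, 22), (SFO, 7630, DEN, MIA, 35), (SFO, 7630, DEN, SEA, 4), (SFO, 7630, SFO, ATL, 6), (SFO, 7630, SFO, BOS, 10), (SFO, 7630, SFO, CHI, 22), (SFO, 7630, SFO, MIA, 35), (SFO, 7630, SFO, SEA, 4)}
Filtering on pid = 35 leaves {(SFO, 7630, ATL, MIA, 35), (SFO, 7630, DEN, MIA, 35), (SFO, 7630, SFO, MIA, 35)}.
Projecting to city, code, pid, dist: {(MIA, ATL, 35, 7630), (MIA, DEN, 35, 7630), (MIA, SFO, 35, 7630)}
Filtering on dist ≠ 9240 leaves {(BOS, SEA, 7, 4720), (SF, SEA, 18, 2390)}.
Taking the union: {(BOS, SEA, 7, 4720), (MIA, ATL, 35, 7630), (MIA, DEN, 35, 7630), (MIA, SFO, 35, 7630), (SF, SEA, 18, 2390)}
Projecting to code, pid, dist: {(ATL, 35, 7630), (DEN, 35, 7630), (SEA, 18, 2390), (SEA, 7, 4720), (SFO, 35, 7630)}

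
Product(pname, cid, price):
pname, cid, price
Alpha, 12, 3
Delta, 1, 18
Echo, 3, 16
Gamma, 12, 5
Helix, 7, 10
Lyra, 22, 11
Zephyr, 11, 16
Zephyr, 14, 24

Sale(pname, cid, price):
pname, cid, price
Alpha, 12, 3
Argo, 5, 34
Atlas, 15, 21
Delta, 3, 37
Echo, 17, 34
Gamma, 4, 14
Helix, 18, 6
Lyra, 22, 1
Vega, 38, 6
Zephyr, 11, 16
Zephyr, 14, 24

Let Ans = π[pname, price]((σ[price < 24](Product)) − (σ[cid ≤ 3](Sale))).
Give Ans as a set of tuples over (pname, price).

{(Alpha, 3), (Delta, 18), (Echo, 16), (Gamma, 5), (Helix, 10), (Lyra, 11), (Zephyr, 16)}

σ[price < 24]: keep tuples satisfying price < 24 → {(Alpha, 12, 3), (Delta, 1, 18), (Echo, 3, 16), (Gamma, 12, 5), (Helix, 7, 10), (Lyra, 22, 11), (Zephyr, 11, 16)}
σ[cid ≤ 3]: keep tuples satisfying cid ≤ 3 → {(Delta, 3, 37)}
Difference: {(Alpha, 12, 3), (Delta, 1, 18), (Echo, 3, 16), (Gamma, 12, 5), (Helix, 7, 10), (Lyra, 22, 11), (Zephyr, 11, 16)} with {(Delta, 3, 37)} → {(Alpha, 12, 3), (Delta, 1, 18), (Echo, 3, 16), (Gamma, 12, 5), (Helix, 7, 10), (Lyra, 22, 11), (Zephyr, 11, 16)}
π_{pname, price} gives {(Alpha, 3), (Delta, 18), (Echo, 16), (Gamma, 5), (Helix, 10), (Lyra, 11), (Zephyr, 16)}.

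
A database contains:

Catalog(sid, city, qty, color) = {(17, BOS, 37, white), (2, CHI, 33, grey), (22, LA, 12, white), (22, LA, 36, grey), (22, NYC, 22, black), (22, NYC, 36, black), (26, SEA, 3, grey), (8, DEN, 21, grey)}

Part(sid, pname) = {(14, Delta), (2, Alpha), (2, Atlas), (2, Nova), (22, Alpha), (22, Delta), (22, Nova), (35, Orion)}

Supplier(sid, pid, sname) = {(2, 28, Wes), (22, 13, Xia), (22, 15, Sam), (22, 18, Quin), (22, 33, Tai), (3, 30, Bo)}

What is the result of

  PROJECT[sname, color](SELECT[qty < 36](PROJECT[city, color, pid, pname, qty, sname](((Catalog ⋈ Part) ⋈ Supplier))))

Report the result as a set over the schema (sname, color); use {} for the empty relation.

{(Quin, black), (Quin, white), (Sam, black), (Sam, white), (Tai, black), (Tai, white), (Wes, grey), (Xia, black), (Xia, white)}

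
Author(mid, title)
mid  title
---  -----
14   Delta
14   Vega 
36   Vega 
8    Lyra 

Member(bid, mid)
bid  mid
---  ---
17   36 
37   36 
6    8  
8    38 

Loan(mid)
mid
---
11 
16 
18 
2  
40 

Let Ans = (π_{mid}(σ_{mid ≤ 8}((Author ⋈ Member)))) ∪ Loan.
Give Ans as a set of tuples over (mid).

{11, 16, 18, 2, 40, 8}

Natural join on mid: {(36, Vega, 17), (36, Vega, 37), (8, Lyra, 6)}
Apply σ_{mid ≤ 8}; surviving tuples: {(8, Lyra, 6)}
Projecting to mid: {8}
Taking the union: {11, 16, 18, 2, 40, 8}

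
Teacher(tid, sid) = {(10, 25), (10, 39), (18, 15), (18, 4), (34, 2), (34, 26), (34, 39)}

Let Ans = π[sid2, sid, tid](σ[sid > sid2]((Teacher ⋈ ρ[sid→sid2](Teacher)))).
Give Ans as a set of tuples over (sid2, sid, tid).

ρ[sid→sid2]: schema becomes (tid, sid2); tuples unchanged.
Teacher ⋈ ρ[sid→sid2](Teacher) (natural join on tid): {(10, 25, 25), (10, 25, 39), (10, 39, 25), (10, 39, 39), (18, 15, 15), (18, 15, 4), (18, 4, 15), (18, 4, 4), (34, 2, 2), (34, 2, 26), (34, 2, 39), (34, 26, 2), (34, 26, 26), (34, 26, 39), (34, 39, 2), (34, 39, 26), (34, 39, 39)}
σ[sid > sid2]: keep tuples satisfying sid > sid2 → {(10, 39, 25), (18, 15, 4), (34, 26, 2), (34, 39, 2), (34, 39, 26)}
Projecting to sid2, sid, tid: {(2, 26, 34), (2, 39, 34), (25, 39, 10), (26, 39, 34), (4, 15, 18)}

{(2, 26, 34), (2, 39, 34), (25, 39, 10), (26, 39, 34), (4, 15, 18)}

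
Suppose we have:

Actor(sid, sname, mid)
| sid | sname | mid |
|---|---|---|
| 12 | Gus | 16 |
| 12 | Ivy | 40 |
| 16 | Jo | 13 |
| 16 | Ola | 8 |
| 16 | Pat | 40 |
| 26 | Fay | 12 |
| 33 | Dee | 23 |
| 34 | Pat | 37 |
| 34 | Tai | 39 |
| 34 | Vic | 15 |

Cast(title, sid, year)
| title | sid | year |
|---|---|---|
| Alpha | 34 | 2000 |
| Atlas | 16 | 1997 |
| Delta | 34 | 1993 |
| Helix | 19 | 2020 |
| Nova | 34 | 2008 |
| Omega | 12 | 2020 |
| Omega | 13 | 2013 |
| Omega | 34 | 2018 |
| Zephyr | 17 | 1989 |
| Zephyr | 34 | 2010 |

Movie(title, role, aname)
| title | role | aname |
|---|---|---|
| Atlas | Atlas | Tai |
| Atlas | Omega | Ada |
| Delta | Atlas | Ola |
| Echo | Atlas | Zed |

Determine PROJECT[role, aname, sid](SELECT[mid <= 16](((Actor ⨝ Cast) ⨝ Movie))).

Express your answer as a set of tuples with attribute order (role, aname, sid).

{(Atlas, Ola, 34), (Atlas, Tai, 16), (Omega, Ada, 16)}

Natural join on sid: {(12, Gus, 16, Omega, 2020), (12, Ivy, 40, Omega, 2020), (16, Jo, 13, Atlas, 1997), (16, Ola, 8, Atlas, 1997), (16, Pat, 40, Atlas, 1997), (34, Pat, 37, Alpha, 2000), (34, Pat, 37, Delta, 1993), (34, Pat, 37, Nova, 2008), (34, Pat, 37, Omega, 2018), (34, Pat, 37, Zephyr, 2010), (34, Tai, 39, Alpha, 2000), (34, Tai, 39, Delta, 1993), (34, Tai, 39, Nova, 2008), (34, Tai, 39, Omega, 2018), (34, Tai, 39, Zephyr, 2010), (34, Vic, 15, Alpha, 2000), (34, Vic, 15, Delta, 1993), (34, Vic, 15, Nova, 2008), (34, Vic, 15, Omega, 2018), (34, Vic, 15, Zephyr, 2010)}
Natural join on title: {(16, Jo, 13, Atlas, 1997, Atlas, Tai), (16, Jo, 13, Atlas, 1997, Omega, Ada), (16, Ola, 8, Atlas, 1997, Atlas, Tai), (16, Ola, 8, Atlas, 1997, Omega, Ada), (16, Pat, 40, Atlas, 1997, Atlas, Tai), (16, Pat, 40, Atlas, 1997, Omega, Ada), (34, Pat, 37, Delta, 1993, Atlas, Ola), (34, Tai, 39, Delta, 1993, Atlas, Ola), (34, Vic, 15, Delta, 1993, Atlas, Ola)}
Apply σ_{mid <= 16}; surviving tuples: {(16, Jo, 13, Atlas, 1997, Atlas, Tai), (16, Jo, 13, Atlas, 1997, Omega, Ada), (16, Ola, 8, Atlas, 1997, Atlas, Tai), (16, Ola, 8, Atlas, 1997, Omega, Ada), (34, Vic, 15, Delta, 1993, Atlas, Ola)}
Projecting to role, aname, sid (2 duplicate(s) eliminated): {(Atlas, Ola, 34), (Atlas, Tai, 16), (Omega, Ada, 16)}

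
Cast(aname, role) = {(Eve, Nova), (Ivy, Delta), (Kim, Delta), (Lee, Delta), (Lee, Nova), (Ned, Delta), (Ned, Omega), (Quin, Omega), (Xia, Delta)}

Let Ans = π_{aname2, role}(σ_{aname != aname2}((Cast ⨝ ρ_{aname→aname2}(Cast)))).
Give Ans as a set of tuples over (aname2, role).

ρ[aname→aname2]: schema becomes (aname2, role); tuples unchanged.
Joining Cast and ρ_{aname→aname2}(Cast) on role yields {(Eve, Nova, Eve), (Eve, Nova, Lee), (Ivy, Delta, Ivy), (Ivy, Delta, Kim), (Ivy, Delta, Lee), (Ivy, Delta, Ned), (Ivy, Delta, Xia), (Kim, Delta, Ivy), (Kim, Delta, Kim), (Kim, Delta, Lee), (Kim, Delta, Ned), (Kim, Delta, Xia), (Lee, Delta, Ivy), (Lee, Delta, Kim), (Lee, Delta, Lee), (Lee, Delta, Ned), (Lee, Delta, Xia), (Lee, Nova, Eve), (Lee, Nova, Lee), (Ned, Delta, Ivy), (Ned, Delta, Kim), (Ned, Delta, Lee), (Ned, Delta, Ned), (Ned, Delta, Xia), (Ned, Omega, Ned), (Ned, Omega, Quin), (Quin, Omega, Ned), (Quin, Omega, Quin), (Xia, Delta, Ivy), (Xia, Delta, Kim), (Xia, Delta, Lee), (Xia, Delta, Ned), (Xia, Delta, Xia)}.
σ[aname != aname2]: keep tuples satisfying aname != aname2 → {(Eve, Nova, Lee), (Ivy, Delta, Kim), (Ivy, Delta, Lee), (Ivy, Delta, Ned), (Ivy, Delta, Xia), (Kim, Delta, Ivy), (Kim, Delta, Lee), (Kim, Delta, Ned), (Kim, Delta, Xia), (Lee, Delta, Ivy), (Lee, Delta, Kim), (Lee, Delta, Ned), (Lee, Delta, Xia), (Lee, Nova, Eve), (Ned, Delta, Ivy), (Ned, Delta, Kim), (Ned, Delta, Lee), (Ned, Delta, Xia), (Ned, Omega, Quin), (Quin, Omega, Ned), (Xia, Delta, Ivy), (Xia, Delta, Kim), (Xia, Delta, Lee), (Xia, Delta, Ned)}
Projecting to aname2, role (15 duplicate(s) eliminated): {(Eve, Nova), (Ivy, Delta), (Kim, Delta), (Lee, Delta), (Lee, Nova), (Ned, Delta), (Ned, Omega), (Quin, Omega), (Xia, Delta)}

{(Eve, Nova), (Ivy, Delta), (Kim, Delta), (Lee, Delta), (Lee, Nova), (Ned, Delta), (Ned, Omega), (Quin, Omega), (Xia, Delta)}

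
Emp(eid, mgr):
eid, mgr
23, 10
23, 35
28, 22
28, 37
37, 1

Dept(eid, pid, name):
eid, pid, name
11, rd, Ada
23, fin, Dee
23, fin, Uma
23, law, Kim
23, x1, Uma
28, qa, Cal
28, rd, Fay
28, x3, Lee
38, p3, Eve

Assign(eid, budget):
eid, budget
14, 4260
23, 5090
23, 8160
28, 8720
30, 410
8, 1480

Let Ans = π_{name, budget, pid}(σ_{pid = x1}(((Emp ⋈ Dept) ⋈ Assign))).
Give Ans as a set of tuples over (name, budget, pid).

{(Uma, 5090, x1), (Uma, 8160, x1)}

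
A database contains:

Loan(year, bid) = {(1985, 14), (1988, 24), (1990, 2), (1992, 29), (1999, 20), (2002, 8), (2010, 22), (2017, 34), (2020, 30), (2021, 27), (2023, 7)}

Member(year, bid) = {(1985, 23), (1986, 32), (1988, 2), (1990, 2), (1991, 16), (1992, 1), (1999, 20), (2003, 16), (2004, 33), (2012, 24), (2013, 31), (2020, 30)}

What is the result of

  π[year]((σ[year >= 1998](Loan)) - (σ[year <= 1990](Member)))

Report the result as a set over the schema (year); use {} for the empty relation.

σ[year >= 1998]: keep tuples satisfying year >= 1998 → {(1999, 20), (2002, 8), (2010, 22), (2017, 34), (2020, 30), (2021, 27), (2023, 7)}
σ[year <= 1990]: keep tuples satisfying year <= 1990 → {(1985, 23), (1986, 32), (1988, 2), (1990, 2)}
Set difference of the two operands is {(1999, 20), (2002, 8), (2010, 22), (2017, 34), (2020, 30), (2021, 27), (2023, 7)}.
Projecting to year: {1999, 2002, 2010, 2017, 2020, 2021, 2023}

{1999, 2002, 2010, 2017, 2020, 2021, 2023}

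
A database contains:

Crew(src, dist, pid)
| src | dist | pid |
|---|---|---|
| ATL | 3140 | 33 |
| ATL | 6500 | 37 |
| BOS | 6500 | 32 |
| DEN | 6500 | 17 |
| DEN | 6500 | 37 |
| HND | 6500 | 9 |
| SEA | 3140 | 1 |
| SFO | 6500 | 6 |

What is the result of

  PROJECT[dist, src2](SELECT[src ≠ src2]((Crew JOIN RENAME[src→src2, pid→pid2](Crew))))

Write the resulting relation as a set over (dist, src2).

{(3140, ATL), (3140, SEA), (6500, ATL), (6500, BOS), (6500, DEN), (6500, HND), (6500, SFO)}

ρ[src→src2, pid→pid2]: schema becomes (src2, dist, pid2); tuples unchanged.
Joining Crew and RENAME[src→src2, pid→pid2](Crew) on dist yields {(ATL, 3140, 33, ATL, 33), (ATL, 3140, 33, SEA, 1), (ATL, 6500, 37, ATL, 37), (ATL, 6500, 37, BOS, 32), (ATL, 6500, 37, DEN, 17), (ATL, 6500, 37, DEN, 37), (ATL, 6500, 37, HND, 9), (ATL, 6500, 37, SFO, 6), (BOS, 6500, 32, ATL, 37), (BOS, 6500, 32, BOS, 32), (BOS, 6500, 32, DEN, 17), (BOS, 6500, 32, DEN, 37), (BOS, 6500, 32, HND, 9), (BOS, 6500, 32, SFO, 6), (DEN, 6500, 17, ATL, 37), (DEN, 6500, 17, BOS, 32), (DEN, 6500, 17, DEN, 17), (DEN, 6500, 17, DEN, 37), (DEN, 6500, 17, HND, 9), (DEN, 6500, 17, SFO, 6), (DEN, 6500, 37, ATL, 37), (DEN, 6500, 37, BOS, 32), (DEN, 6500, 37, DEN, 17), (DEN, 6500, 37, DEN, 37), (DEN, 6500, 37, HND, 9), (DEN, 6500, 37, SFO, 6), (HND, 6500, 9, ATL, 37), (HND, 6500, 9, BOS, 32), (HND, 6500, 9, DEN, 17), (HND, 6500, 9, DEN, 37), (HND, 6500, 9, HND, 9), (HND, 6500, 9, SFO, 6), (SEA, 3140, 1, ATL, 33), (SEA, 3140, 1, SEA, 1), (SFO, 6500, 6, ATL, 37), (SFO, 6500, 6, BOS, 32), (SFO, 6500, 6, DEN, 17), (SFO, 6500, 6, DEN, 37), (SFO, 6500, 6, HND, 9), (SFO, 6500, 6, SFO, 6)}.
Filtering on src ≠ src2 leaves {(ATL, 3140, 33, SEA, 1), (ATL, 6500, 37, BOS, 32), (ATL, 6500, 37, DEN, 17), (ATL, 6500, 37, DEN, 37), (ATL, 6500, 37, HND, 9), (ATL, 6500, 37, SFO, 6), (BOS, 6500, 32, ATL, 37), (BOS, 6500, 32, DEN, 17), (BOS, 6500, 32, DEN, 37), (BOS, 6500, 32, HND, 9), (BOS, 6500, 32, SFO, 6), (DEN, 6500, 17, ATL, 37), (DEN, 6500, 17, BOS, 32), (DEN, 6500, 17, HND, 9), (DEN, 6500, 17, SFO, 6), (DEN, 6500, 37, ATL, 37), (DEN, 6500, 37, BOS, 32), (DEN, 6500, 37, HND, 9), (DEN, 6500, 37, SFO, 6), (HND, 6500, 9, ATL, 37), (HND, 6500, 9, BOS, 32), (HND, 6500, 9, DEN, 17), (HND, 6500, 9, DEN, 37), (HND, 6500, 9, SFO, 6), (SEA, 3140, 1, ATL, 33), (SFO, 6500, 6, ATL, 37), (SFO, 6500, 6, BOS, 32), (SFO, 6500, 6, DEN, 17), (SFO, 6500, 6, DEN, 37), (SFO, 6500, 6, HND, 9)}.
π[dist, src2]: project onto (dist, src2) (23 duplicate(s) eliminated) → {(3140, ATL), (3140, SEA), (6500, ATL), (6500, BOS), (6500, DEN), (6500, HND), (6500, SFO)}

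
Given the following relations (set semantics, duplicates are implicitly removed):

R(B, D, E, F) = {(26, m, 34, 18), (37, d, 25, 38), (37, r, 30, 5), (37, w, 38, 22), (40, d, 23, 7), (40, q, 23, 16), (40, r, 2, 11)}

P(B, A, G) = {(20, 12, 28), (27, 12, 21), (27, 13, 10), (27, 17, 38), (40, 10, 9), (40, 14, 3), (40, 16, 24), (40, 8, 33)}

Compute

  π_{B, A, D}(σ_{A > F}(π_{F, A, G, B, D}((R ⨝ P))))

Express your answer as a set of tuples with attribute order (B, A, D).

Joining R and P on B yields {(40, d, 23, 7, 10, 9), (40, d, 23, 7, 14, 3), (40, d, 23, 7, 16, 24), (40, d, 23, 7, 8, 33), (40, q, 23, 16, 10, 9), (40, q, 23, 16, 14, 3), (40, q, 23, 16, 16, 24), (40, q, 23, 16, 8, 33), (40, r, 2, 11, 10, 9), (40, r, 2, 11, 14, 3), (40, r, 2, 11, 16, 24), (40, r, 2, 11, 8, 33)}.
π_{F, A, G, B, D} gives {(11, 10, 9, 40, r), (11, 14, 3, 40, r), (11, 16, 24, 40, r), (11, 8, 33, 40, r), (16, 10, 9, 40, q), (16, 14, 3, 40, q), (16, 16, 24, 40, q), (16, 8, 33, 40, q), (7, 10, 9, 40, d), (7, 14, 3, 40, d), (7, 16, 24, 40, d), (7, 8, 33, 40, d)}.
σ[A > F]: keep tuples satisfying A > F → {(11, 14, 3, 40, r), (11, 16, 24, 40, r), (7, 10, 9, 40, d), (7, 14, 3, 40, d), (7, 16, 24, 40, d), (7, 8, 33, 40, d)}
π_{B, A, D} gives {(40, 10, d), (40, 14, d), (40, 14, r), (40, 16, d), (40, 16, r), (40, 8, d)}.

{(40, 10, d), (40, 14, d), (40, 14, r), (40, 16, d), (40, 16, r), (40, 8, d)}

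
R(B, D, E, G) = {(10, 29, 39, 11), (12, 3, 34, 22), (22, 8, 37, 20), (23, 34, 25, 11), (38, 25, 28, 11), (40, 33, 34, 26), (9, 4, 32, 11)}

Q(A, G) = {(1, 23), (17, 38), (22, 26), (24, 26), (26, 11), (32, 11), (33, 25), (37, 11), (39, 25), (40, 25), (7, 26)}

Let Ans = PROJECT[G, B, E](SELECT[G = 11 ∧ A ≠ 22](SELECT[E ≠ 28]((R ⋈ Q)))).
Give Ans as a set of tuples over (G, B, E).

{(11, 10, 39), (11, 23, 25), (11, 9, 32)}

Natural join on G: {(10, 29, 39, 11, 26), (10, 29, 39, 11, 32), (10, 29, 39, 11, 37), (23, 34, 25, 11, 26), (23, 34, 25, 11, 32), (23, 34, 25, 11, 37), (38, 25, 28, 11, 26), (38, 25, 28, 11, 32), (38, 25, 28, 11, 37), (40, 33, 34, 26, 22), (40, 33, 34, 26, 24), (40, 33, 34, 26, 7), (9, 4, 32, 11, 26), (9, 4, 32, 11, 32), (9, 4, 32, 11, 37)}
Apply σ_{E ≠ 28}; surviving tuples: {(10, 29, 39, 11, 26), (10, 29, 39, 11, 32), (10, 29, 39, 11, 37), (23, 34, 25, 11, 26), (23, 34, 25, 11, 32), (23, 34, 25, 11, 37), (40, 33, 34, 26, 22), (40, 33, 34, 26, 24), (40, 33, 34, 26, 7), (9, 4, 32, 11, 26), (9, 4, 32, 11, 32), (9, 4, 32, 11, 37)}
Apply σ_{G = 11 ∧ A ≠ 22}; surviving tuples: {(10, 29, 39, 11, 26), (10, 29, 39, 11, 32), (10, 29, 39, 11, 37), (23, 34, 25, 11, 26), (23, 34, 25, 11, 32), (23, 34, 25, 11, 37), (9, 4, 32, 11, 26), (9, 4, 32, 11, 32), (9, 4, 32, 11, 37)}
π_{G, B, E} gives {(11, 10, 39), (11, 23, 25), (11, 9, 32)} (6 duplicate(s) eliminated).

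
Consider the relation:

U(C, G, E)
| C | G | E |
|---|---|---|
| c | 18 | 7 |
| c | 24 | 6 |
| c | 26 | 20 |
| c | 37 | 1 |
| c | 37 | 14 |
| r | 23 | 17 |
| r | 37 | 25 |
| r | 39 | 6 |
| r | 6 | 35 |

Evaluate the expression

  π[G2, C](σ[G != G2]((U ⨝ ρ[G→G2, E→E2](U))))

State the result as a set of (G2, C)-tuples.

{(18, c), (23, r), (24, c), (26, c), (37, c), (37, r), (39, r), (6, r)}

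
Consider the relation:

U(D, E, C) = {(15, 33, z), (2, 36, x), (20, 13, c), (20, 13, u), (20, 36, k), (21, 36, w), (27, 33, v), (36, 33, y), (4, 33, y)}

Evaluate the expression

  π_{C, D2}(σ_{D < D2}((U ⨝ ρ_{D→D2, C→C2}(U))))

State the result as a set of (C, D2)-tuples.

ρ[D→D2, C→C2]: schema becomes (D2, E, C2); tuples unchanged.
Natural join on E: {(15, 33, z, 15, z), (15, 33, z, 27, v), (15, 33, z, 36, y), (15, 33, z, 4, y), (2, 36, x, 2, x), (2, 36, x, 20, k), (2, 36, x, 21, w), (20, 13, c, 20, c), (20, 13, c, 20, u), (20, 13, u, 20, c), (20, 13, u, 20, u), (20, 36, k, 2, x), (20, 36, k, 20, k), (20, 36, k, 21, w), (21, 36, w, 2, x), (21, 36, w, 20, k), (21, 36, w, 21, w), (27, 33, v, 15, z), (27, 33, v, 27, v), (27, 33, v, 36, y), (27, 33, v, 4, y), (36, 33, y, 15, z), (36, 33, y, 27, v), (36, 33, y, 36, y), (36, 33, y, 4, y), (4, 33, y, 15, z), (4, 33, y, 27, v), (4, 33, y, 36, y), (4, 33, y, 4, y)}
σ[D < D2]: keep tuples satisfying D < D2 → {(15, 33, z, 27, v), (15, 33, z, 36, y), (2, 36, x, 20, k), (2, 36, x, 21, w), (20, 36, k, 21, w), (27, 33, v, 36, y), (4, 33, y, 15, z), (4, 33, y, 27, v), (4, 33, y, 36, y)}
Projecting to C, D2: {(k, 21), (v, 36), (x, 20), (x, 21), (y, 15), (y, 27), (y, 36), (z, 27), (z, 36)}

{(k, 21), (v, 36), (x, 20), (x, 21), (y, 15), (y, 27), (y, 36), (z, 27), (z, 36)}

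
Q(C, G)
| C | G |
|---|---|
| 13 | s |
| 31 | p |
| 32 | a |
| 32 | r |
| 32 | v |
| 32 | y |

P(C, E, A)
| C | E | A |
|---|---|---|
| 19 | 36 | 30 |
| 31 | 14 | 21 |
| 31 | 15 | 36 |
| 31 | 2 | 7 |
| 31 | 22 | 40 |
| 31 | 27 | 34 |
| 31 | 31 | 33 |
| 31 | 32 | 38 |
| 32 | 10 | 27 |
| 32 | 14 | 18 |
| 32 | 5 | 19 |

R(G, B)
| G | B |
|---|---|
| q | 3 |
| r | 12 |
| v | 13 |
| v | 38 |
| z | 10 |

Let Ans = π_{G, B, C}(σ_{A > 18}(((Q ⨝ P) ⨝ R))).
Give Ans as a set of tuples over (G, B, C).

Q ⋈ P (natural join on C): {(31, p, 14, 21), (31, p, 15, 36), (31, p, 2, 7), (31, p, 22, 40), (31, p, 27, 34), (31, p, 31, 33), (31, p, 32, 38), (32, a, 10, 27), (32, a, 14, 18), (32, a, 5, 19), (32, r, 10, 27), (32, r, 14, 18), (32, r, 5, 19), (32, v, 10, 27), (32, v, 14, 18), (32, v, 5, 19), (32, y, 10, 27), (32, y, 14, 18), (32, y, 5, 19)}
(Q ⨝ P) ⋈ R (natural join on G): {(32, r, 10, 27, 12), (32, r, 14, 18, 12), (32, r, 5, 19, 12), (32, v, 10, 27, 13), (32, v, 10, 27, 38), (32, v, 14, 18, 13), (32, v, 14, 18, 38), (32, v, 5, 19, 13), (32, v, 5, 19, 38)}
Apply σ_{A > 18}; surviving tuples: {(32, r, 10, 27, 12), (32, r, 5, 19, 12), (32, v, 10, 27, 13), (32, v, 10, 27, 38), (32, v, 5, 19, 13), (32, v, 5, 19, 38)}
Projecting to G, B, C (3 duplicate(s) eliminated): {(r, 12, 32), (v, 13, 32), (v, 38, 32)}

{(r, 12, 32), (v, 13, 32), (v, 38, 32)}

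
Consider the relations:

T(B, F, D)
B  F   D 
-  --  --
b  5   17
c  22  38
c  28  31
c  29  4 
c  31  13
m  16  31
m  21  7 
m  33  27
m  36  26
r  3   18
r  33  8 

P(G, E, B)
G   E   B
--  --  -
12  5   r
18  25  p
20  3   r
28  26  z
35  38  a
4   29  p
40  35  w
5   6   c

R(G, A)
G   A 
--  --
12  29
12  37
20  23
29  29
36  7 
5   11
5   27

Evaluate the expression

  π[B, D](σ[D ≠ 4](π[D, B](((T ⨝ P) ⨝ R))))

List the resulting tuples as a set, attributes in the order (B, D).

{(c, 13), (c, 31), (c, 38), (r, 18), (r, 8)}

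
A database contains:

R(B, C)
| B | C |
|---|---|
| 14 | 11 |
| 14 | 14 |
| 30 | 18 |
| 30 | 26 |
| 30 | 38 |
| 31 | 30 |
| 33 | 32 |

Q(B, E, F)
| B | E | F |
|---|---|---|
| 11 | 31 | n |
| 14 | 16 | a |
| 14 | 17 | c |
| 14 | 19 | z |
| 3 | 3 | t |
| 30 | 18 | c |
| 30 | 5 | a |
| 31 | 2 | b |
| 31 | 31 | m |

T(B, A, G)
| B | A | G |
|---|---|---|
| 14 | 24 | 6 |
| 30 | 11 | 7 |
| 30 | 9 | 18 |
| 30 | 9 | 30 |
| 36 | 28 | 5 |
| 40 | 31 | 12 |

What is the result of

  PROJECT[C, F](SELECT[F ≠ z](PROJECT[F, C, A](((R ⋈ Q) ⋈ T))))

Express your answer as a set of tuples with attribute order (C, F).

{(11, a), (11, c), (14, a), (14, c), (18, a), (18, c), (26, a), (26, c), (38, a), (38, c)}

Joining R and Q on B yields {(14, 11, 16, a), (14, 11, 17, c), (14, 11, 19, z), (14, 14, 16, a), (14, 14, 17, c), (14, 14, 19, z), (30, 18, 18, c), (30, 18, 5, a), (30, 26, 18, c), (30, 26, 5, a), (30, 38, 18, c), (30, 38, 5, a), (31, 30, 2, b), (31, 30, 31, m)}.
Joining (R ⋈ Q) and T on B yields {(14, 11, 16, a, 24, 6), (14, 11, 17, c, 24, 6), (14, 11, 19, z, 24, 6), (14, 14, 16, a, 24, 6), (14, 14, 17, c, 24, 6), (14, 14, 19, z, 24, 6), (30, 18, 18, c, 11, 7), (30, 18, 18, c, 9, 18), (30, 18, 18, c, 9, 30), (30, 18, 5, a, 11, 7), (30, 18, 5, a, 9, 18), (30, 18, 5, a, 9, 30), (30, 26, 18, c, 11, 7), (30, 26, 18, c, 9, 18), (30, 26, 18, c, 9, 30), (30, 26, 5, a, 11, 7), (30, 26, 5, a, 9, 18), (30, 26, 5, a, 9, 30), (30, 38, 18, c, 11, 7), (30, 38, 18, c, 9, 18), (30, 38, 18, c, 9, 30), (30, 38, 5, a, 11, 7), (30, 38, 5, a, 9, 18), (30, 38, 5, a, 9, 30)}.
π_{F, C, A} gives {(a, 11, 24), (a, 14, 24), (a, 18, 11), (a, 18, 9), (a, 26, 11), (a, 26, 9), (a, 38, 11), (a, 38, 9), (c, 11, 24), (c, 14, 24), (c, 18, 11), (c, 18, 9), (c, 26, 11), (c, 26, 9), (c, 38, 11), (c, 38, 9), (z, 11, 24), (z, 14, 24)} (6 duplicate(s) eliminated).
Filtering on F ≠ z leaves {(a, 11, 24), (a, 14, 24), (a, 18, 11), (a, 18, 9), (a, 26, 11), (a, 26, 9), (a, 38, 11), (a, 38, 9), (c, 11, 24), (c, 14, 24), (c, 18, 11), (c, 18, 9), (c, 26, 11), (c, 26, 9), (c, 38, 11), (c, 38, 9)}.
π_{C, F} gives {(11, a), (11, c), (14, a), (14, c), (18, a), (18, c), (26, a), (26, c), (38, a), (38, c)} (6 duplicate(s) eliminated).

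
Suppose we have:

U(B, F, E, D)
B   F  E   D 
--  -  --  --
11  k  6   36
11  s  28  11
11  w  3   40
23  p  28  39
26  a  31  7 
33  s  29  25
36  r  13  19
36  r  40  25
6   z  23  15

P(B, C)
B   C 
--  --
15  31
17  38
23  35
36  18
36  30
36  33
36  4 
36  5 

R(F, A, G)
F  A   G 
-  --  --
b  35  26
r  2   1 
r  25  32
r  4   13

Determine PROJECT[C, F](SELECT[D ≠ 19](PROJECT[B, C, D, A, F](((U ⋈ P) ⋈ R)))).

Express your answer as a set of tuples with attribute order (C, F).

U ⋈ P (natural join on B): {(23, p, 28, 39, 35), (36, r, 13, 19, 18), (36, r, 13, 19, 30), (36, r, 13, 19, 33), (36, r, 13, 19, 4), (36, r, 13, 19, 5), (36, r, 40, 25, 18), (36, r, 40, 25, 30), (36, r, 40, 25, 33), (36, r, 40, 25, 4), (36, r, 40, 25, 5)}
(U ⋈ P) ⋈ R (natural join on F): {(36, r, 13, 19, 18, 2, 1), (36, r, 13, 19, 18, 25, 32), (36, r, 13, 19, 18, 4, 13), (36, r, 13, 19, 30, 2, 1), (36, r, 13, 19, 30, 25, 32), (36, r, 13, 19, 30, 4, 13), (36, r, 13, 19, 33, 2, 1), (36, r, 13, 19, 33, 25, 32), (36, r, 13, 19, 33, 4, 13), (36, r, 13, 19, 4, 2, 1), (36, r, 13, 19, 4, 25, 32), (36, r, 13, 19, 4, 4, 13), (36, r, 13, 19, 5, 2, 1), (36, r, 13, 19, 5, 25, 32), (36, r, 13, 19, 5, 4, 13), (36, r, 40, 25, 18, 2, 1), (36, r, 40, 25, 18, 25, 32), (36, r, 40, 25, 18, 4, 13), (36, r, 40, 25, 30, 2, 1), (36, r, 40, 25, 30, 25, 32), (36, r, 40, 25, 30, 4, 13), (36, r, 40, 25, 33, 2, 1), (36, r, 40, 25, 33, 25, 32), (36, r, 40, 25, 33, 4, 13), (36, r, 40, 25, 4, 2, 1), (36, r, 40, 25, 4, 25, 32), (36, r, 40, 25, 4, 4, 13), (36, r, 40, 25, 5, 2, 1), (36, r, 40, 25, 5, 25, 32), (36, r, 40, 25, 5, 4, 13)}
π[B, C, D, A, F]: project onto (B, C, D, A, F) → {(36, 18, 19, 2, r), (36, 18, 19, 25, r), (36, 18, 19, 4, r), (36, 18, 25, 2, r), (36, 18, 25, 25, r), (36, 18, 25, 4, r), (36, 30, 19, 2, r), (36, 30, 19, 25, r), (36, 30, 19, 4, r), (36, 30, 25, 2, r), (36, 30, 25, 25, r), (36, 30, 25, 4, r), (36, 33, 19, 2, r), (36, 33, 19, 25, r), (36, 33, 19, 4, r), (36, 33, 25, 2, r), (36, 33, 25, 25, r), (36, 33, 25, 4, r), (36, 4, 19, 2, r), (36, 4, 19, 25, r), (36, 4, 19, 4, r), (36, 4, 25, 2, r), (36, 4, 25, 25, r), (36, 4, 25, 4, r), (36, 5, 19, 2, r), (36, 5, 19, 25, r), (36, 5, 19, 4, r), (36, 5, 25, 2, r), (36, 5, 25, 25, r), (36, 5, 25, 4, r)}
Selection D ≠ 19: {(36, 18, 25, 2, r), (36, 18, 25, 25, r), (36, 18, 25, 4, r), (36, 30, 25, 2, r), (36, 30, 25, 25, r), (36, 30, 25, 4, r), (36, 33, 25, 2, r), (36, 33, 25, 25, r), (36, 33, 25, 4, r), (36, 4, 25, 2, r), (36, 4, 25, 25, r), (36, 4, 25, 4, r), (36, 5, 25, 2, r), (36, 5, 25, 25, r), (36, 5, 25, 4, r)}
π[C, F]: project onto (C, F) (10 duplicate(s) eliminated) → {(18, r), (30, r), (33, r), (4, r), (5, r)}

{(18, r), (30, r), (33, r), (4, r), (5, r)}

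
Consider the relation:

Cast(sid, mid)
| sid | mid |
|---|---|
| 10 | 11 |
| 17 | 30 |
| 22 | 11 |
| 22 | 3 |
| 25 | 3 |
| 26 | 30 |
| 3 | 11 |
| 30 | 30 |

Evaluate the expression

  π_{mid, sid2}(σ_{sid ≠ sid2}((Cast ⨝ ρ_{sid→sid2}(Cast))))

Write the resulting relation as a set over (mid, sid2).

{(11, 10), (11, 22), (11, 3), (3, 22), (3, 25), (30, 17), (30, 26), (30, 30)}

ρ[sid→sid2]: schema becomes (sid2, mid); tuples unchanged.
Natural join on mid: {(10, 11, 10), (10, 11, 22), (10, 11, 3), (17, 30, 17), (17, 30, 26), (17, 30, 30), (22, 11, 10), (22, 11, 22), (22, 11, 3), (22, 3, 22), (22, 3, 25), (25, 3, 22), (25, 3, 25), (26, 30, 17), (26, 30, 26), (26, 30, 30), (3, 11, 10), (3, 11, 22), (3, 11, 3), (30, 30, 17), (30, 30, 26), (30, 30, 30)}
Apply σ_{sid ≠ sid2}; surviving tuples: {(10, 11, 22), (10, 11, 3), (17, 30, 26), (17, 30, 30), (22, 11, 10), (22, 11, 3), (22, 3, 25), (25, 3, 22), (26, 30, 17), (26, 30, 30), (3, 11, 10), (3, 11, 22), (30, 30, 17), (30, 30, 26)}
Projecting to mid, sid2 (6 duplicate(s) eliminated): {(11, 10), (11, 22), (11, 3), (3, 22), (3, 25), (30, 17), (30, 26), (30, 30)}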